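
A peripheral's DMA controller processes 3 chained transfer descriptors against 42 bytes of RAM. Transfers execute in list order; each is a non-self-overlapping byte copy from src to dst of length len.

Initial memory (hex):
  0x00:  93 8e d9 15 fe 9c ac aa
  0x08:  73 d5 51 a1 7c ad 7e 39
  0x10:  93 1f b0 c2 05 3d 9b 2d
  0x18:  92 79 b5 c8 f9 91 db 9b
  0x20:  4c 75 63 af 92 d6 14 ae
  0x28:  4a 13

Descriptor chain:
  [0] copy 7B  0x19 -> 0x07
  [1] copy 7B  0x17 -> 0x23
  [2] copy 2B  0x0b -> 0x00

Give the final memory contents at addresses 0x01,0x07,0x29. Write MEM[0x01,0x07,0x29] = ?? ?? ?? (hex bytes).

[0] 0x19->0x07 len=7 : 79 b5 c8 f9 91 db 9b
[1] 0x17->0x23 len=7 : 2d 92 79 b5 c8 f9 91
[2] 0x0b->0x00 len=2 : 91 db
query mem[0x01]=0xdb, mem[0x07]=0x79, mem[0x29]=0x91

MEM[0x01,0x07,0x29] = db 79 91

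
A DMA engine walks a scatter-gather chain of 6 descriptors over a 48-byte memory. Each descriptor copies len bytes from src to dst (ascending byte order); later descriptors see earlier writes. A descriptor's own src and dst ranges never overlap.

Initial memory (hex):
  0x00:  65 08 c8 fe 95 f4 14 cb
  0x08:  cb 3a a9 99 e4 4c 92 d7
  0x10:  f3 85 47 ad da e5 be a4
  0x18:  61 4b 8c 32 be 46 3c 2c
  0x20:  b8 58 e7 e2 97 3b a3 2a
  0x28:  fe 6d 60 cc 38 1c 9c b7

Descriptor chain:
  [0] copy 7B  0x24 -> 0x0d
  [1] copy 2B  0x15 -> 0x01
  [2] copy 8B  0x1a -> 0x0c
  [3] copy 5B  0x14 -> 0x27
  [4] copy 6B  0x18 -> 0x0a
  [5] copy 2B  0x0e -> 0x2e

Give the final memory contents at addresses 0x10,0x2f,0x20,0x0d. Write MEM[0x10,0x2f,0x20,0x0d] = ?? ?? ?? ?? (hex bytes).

#0 dst[0x0d+7] := {0x97,0x3b,0xa3,0x2a,0xfe,0x6d,0x60}
#1 dst[0x01+2] := {0xe5,0xbe}
#2 dst[0x0c+8] := {0x8c,0x32,0xbe,0x46,0x3c,0x2c,0xb8,0x58}
#3 dst[0x27+5] := {0xda,0xe5,0xbe,0xa4,0x61}
#4 dst[0x0a+6] := {0x61,0x4b,0x8c,0x32,0xbe,0x46}
#5 dst[0x2e+2] := {0xbe,0x46}
query mem[0x10]=0x3c, mem[0x2f]=0x46, mem[0x20]=0xb8, mem[0x0d]=0x32

MEM[0x10,0x2f,0x20,0x0d] = 3c 46 b8 32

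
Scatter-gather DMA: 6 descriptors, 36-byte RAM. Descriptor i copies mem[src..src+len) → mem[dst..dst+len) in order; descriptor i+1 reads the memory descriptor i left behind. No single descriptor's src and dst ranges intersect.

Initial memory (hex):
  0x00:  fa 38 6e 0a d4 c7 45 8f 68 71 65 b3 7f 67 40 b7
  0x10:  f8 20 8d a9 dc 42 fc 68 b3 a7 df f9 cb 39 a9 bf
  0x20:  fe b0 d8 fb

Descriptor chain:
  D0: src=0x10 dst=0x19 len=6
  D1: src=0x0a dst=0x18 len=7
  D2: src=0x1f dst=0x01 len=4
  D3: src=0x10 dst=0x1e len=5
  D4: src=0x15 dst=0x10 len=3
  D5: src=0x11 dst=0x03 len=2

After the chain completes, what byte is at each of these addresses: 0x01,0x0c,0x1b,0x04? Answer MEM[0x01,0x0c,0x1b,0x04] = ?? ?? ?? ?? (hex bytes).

MEM[0x01,0x0c,0x1b,0x04] = bf 7f 67 68

[0] 0x10->0x19 len=6 : f8 20 8d a9 dc 42
[1] 0x0a->0x18 len=7 : 65 b3 7f 67 40 b7 f8
[2] 0x1f->0x01 len=4 : bf fe b0 d8
[3] 0x10->0x1e len=5 : f8 20 8d a9 dc
[4] 0x15->0x10 len=3 : 42 fc 68
[5] 0x11->0x03 len=2 : fc 68
query mem[0x01]=0xbf, mem[0x0c]=0x7f, mem[0x1b]=0x67, mem[0x04]=0x68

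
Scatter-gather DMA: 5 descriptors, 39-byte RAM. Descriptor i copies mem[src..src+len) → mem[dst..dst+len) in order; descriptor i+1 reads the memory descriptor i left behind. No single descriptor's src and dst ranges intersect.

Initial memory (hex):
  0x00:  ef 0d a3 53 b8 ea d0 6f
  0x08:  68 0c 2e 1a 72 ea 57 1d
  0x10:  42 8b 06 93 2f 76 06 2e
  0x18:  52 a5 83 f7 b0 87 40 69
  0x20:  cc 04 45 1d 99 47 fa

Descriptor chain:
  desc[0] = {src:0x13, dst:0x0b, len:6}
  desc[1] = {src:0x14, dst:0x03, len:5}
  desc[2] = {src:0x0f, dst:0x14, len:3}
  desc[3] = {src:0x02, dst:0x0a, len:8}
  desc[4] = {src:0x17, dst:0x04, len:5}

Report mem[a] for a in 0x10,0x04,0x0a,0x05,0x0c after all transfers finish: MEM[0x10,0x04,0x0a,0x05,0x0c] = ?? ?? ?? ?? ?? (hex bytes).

  after D0: wrote 6B at 0x0b = 932f76062e52
  after D1: wrote 5B at 0x03 = 2f76062e52
  after D2: wrote 3B at 0x14 = 2e528b
  after D3: wrote 8B at 0x0a = a32f76062e52680c
  after D4: wrote 5B at 0x04 = 2e52a583f7
query mem[0x10]=0x68, mem[0x04]=0x2e, mem[0x0a]=0xa3, mem[0x05]=0x52, mem[0x0c]=0x76

MEM[0x10,0x04,0x0a,0x05,0x0c] = 68 2e a3 52 76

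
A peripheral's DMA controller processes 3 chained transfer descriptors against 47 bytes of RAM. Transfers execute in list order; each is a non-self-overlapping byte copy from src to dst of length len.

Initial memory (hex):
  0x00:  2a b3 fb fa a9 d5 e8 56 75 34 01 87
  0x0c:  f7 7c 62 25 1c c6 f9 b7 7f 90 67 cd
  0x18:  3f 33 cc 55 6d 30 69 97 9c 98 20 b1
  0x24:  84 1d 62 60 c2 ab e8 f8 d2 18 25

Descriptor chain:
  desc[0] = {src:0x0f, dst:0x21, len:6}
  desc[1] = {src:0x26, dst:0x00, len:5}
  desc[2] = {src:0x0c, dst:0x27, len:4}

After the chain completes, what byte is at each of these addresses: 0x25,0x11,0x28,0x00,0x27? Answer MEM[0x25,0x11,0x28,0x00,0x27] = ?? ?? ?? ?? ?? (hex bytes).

#0 dst[0x21+6] := {0x25,0x1c,0xc6,0xf9,0xb7,0x7f}
#1 dst[0x00+5] := {0x7f,0x60,0xc2,0xab,0xe8}
#2 dst[0x27+4] := {0xf7,0x7c,0x62,0x25}
query mem[0x25]=0xb7, mem[0x11]=0xc6, mem[0x28]=0x7c, mem[0x00]=0x7f, mem[0x27]=0xf7

MEM[0x25,0x11,0x28,0x00,0x27] = b7 c6 7c 7f f7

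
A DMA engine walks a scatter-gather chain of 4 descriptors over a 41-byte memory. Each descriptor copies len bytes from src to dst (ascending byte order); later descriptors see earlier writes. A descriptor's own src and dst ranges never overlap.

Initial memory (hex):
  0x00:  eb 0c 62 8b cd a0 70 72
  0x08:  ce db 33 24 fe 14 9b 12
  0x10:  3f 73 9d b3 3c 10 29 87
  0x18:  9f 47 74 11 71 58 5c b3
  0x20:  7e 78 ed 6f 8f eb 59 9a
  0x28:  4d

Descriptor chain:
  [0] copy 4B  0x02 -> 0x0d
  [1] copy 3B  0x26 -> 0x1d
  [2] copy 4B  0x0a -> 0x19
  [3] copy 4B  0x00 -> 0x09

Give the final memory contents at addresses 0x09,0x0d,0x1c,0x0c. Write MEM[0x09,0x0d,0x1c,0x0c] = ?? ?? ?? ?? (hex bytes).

MEM[0x09,0x0d,0x1c,0x0c] = eb 62 62 8b

  after D0: wrote 4B at 0x0d = 628bcda0
  after D1: wrote 3B at 0x1d = 599a4d
  after D2: wrote 4B at 0x19 = 3324fe62
  after D3: wrote 4B at 0x09 = eb0c628b
query mem[0x09]=0xeb, mem[0x0d]=0x62, mem[0x1c]=0x62, mem[0x0c]=0x8b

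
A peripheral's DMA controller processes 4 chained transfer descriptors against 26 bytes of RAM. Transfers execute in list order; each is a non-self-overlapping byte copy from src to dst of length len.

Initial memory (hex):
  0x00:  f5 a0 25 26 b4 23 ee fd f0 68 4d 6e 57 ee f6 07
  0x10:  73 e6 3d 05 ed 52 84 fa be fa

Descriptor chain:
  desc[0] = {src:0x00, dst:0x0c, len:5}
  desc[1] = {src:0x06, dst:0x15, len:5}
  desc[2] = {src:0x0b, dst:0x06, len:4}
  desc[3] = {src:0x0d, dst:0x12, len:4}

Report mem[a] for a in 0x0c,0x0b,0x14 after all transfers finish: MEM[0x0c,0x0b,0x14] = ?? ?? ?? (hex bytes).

[0] 0x00->0x0c len=5 : f5 a0 25 26 b4
[1] 0x06->0x15 len=5 : ee fd f0 68 4d
[2] 0x0b->0x06 len=4 : 6e f5 a0 25
[3] 0x0d->0x12 len=4 : a0 25 26 b4
query mem[0x0c]=0xf5, mem[0x0b]=0x6e, mem[0x14]=0x26

MEM[0x0c,0x0b,0x14] = f5 6e 26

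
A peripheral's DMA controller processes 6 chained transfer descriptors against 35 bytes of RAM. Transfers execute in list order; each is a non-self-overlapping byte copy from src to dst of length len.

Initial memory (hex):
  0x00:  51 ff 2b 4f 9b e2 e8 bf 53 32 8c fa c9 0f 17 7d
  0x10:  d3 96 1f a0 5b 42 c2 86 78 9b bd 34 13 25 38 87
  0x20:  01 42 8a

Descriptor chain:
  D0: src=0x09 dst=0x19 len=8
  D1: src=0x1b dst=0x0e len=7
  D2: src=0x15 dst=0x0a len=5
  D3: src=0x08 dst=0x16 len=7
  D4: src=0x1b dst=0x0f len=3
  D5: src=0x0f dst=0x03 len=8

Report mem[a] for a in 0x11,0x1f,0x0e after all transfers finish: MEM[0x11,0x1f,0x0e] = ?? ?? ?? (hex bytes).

MEM[0x11,0x1f,0x0e] = 0f 7d 32

  after D0: wrote 8B at 0x19 = 328cfac90f177dd3
  after D1: wrote 7B at 0x0e = fac90f177dd342
  after D2: wrote 5B at 0x0a = 42c2867832
  after D3: wrote 7B at 0x16 = 533242c2867832
  after D4: wrote 3B at 0x0f = 78320f
  after D5: wrote 8B at 0x03 = 78320f7dd3424253
query mem[0x11]=0x0f, mem[0x1f]=0x7d, mem[0x0e]=0x32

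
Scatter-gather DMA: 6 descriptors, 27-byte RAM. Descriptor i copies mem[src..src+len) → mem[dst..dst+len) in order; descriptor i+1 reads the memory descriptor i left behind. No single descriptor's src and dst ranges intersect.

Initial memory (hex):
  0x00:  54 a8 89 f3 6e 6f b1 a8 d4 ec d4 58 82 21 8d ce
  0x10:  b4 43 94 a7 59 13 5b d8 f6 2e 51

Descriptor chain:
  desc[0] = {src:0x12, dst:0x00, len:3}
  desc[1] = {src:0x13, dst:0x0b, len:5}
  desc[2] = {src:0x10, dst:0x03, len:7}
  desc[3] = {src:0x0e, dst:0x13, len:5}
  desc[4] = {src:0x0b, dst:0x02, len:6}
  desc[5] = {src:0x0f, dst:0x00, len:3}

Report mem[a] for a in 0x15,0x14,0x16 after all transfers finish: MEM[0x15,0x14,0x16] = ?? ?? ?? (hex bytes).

MEM[0x15,0x14,0x16] = b4 d8 43

[0] 0x12->0x00 len=3 : 94 a7 59
[1] 0x13->0x0b len=5 : a7 59 13 5b d8
[2] 0x10->0x03 len=7 : b4 43 94 a7 59 13 5b
[3] 0x0e->0x13 len=5 : 5b d8 b4 43 94
[4] 0x0b->0x02 len=6 : a7 59 13 5b d8 b4
[5] 0x0f->0x00 len=3 : d8 b4 43
query mem[0x15]=0xb4, mem[0x14]=0xd8, mem[0x16]=0x43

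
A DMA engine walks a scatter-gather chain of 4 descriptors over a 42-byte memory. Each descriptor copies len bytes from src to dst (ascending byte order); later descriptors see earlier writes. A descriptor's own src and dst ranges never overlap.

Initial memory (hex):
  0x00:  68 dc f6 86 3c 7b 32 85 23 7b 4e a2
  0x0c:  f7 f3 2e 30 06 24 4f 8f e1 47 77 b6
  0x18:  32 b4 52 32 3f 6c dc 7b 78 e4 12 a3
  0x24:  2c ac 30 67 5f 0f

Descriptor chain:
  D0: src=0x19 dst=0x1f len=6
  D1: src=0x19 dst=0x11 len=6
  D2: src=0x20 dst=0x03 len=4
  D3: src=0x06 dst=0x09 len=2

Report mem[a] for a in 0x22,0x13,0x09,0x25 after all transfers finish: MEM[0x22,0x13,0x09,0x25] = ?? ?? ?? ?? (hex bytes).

MEM[0x22,0x13,0x09,0x25] = 3f 32 6c ac

D0: mem[0x1f..0x24] <- [b4 52 32 3f 6c dc]
D1: mem[0x11..0x16] <- [b4 52 32 3f 6c dc]
D2: mem[0x03..0x06] <- [52 32 3f 6c]
D3: mem[0x09..0x0a] <- [6c 85]
query mem[0x22]=0x3f, mem[0x13]=0x32, mem[0x09]=0x6c, mem[0x25]=0xac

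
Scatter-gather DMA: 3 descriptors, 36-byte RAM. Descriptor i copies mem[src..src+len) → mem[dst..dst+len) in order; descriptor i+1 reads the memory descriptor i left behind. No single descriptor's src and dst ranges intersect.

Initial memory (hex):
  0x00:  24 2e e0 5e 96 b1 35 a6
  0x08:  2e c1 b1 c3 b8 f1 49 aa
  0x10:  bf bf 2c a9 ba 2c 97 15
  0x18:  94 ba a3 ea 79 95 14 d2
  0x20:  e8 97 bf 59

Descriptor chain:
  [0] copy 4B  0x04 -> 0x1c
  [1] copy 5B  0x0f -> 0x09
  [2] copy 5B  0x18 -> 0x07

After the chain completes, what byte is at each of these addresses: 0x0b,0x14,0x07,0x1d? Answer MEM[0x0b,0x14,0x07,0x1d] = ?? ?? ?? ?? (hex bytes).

[0] 0x04->0x1c len=4 : 96 b1 35 a6
[1] 0x0f->0x09 len=5 : aa bf bf 2c a9
[2] 0x18->0x07 len=5 : 94 ba a3 ea 96
query mem[0x0b]=0x96, mem[0x14]=0xba, mem[0x07]=0x94, mem[0x1d]=0xb1

MEM[0x0b,0x14,0x07,0x1d] = 96 ba 94 b1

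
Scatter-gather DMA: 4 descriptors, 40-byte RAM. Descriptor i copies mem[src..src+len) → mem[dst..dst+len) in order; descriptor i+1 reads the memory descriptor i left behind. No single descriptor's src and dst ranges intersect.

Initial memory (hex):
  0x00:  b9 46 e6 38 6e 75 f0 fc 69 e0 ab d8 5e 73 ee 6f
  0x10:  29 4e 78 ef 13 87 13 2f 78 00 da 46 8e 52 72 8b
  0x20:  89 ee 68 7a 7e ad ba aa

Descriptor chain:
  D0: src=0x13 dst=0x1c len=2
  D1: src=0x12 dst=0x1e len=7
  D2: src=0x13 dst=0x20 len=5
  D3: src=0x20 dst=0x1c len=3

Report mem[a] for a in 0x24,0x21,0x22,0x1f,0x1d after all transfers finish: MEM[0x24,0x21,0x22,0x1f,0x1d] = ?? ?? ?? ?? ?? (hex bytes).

  after D0: wrote 2B at 0x1c = ef13
  after D1: wrote 7B at 0x1e = 78ef1387132f78
  after D2: wrote 5B at 0x20 = ef1387132f
  after D3: wrote 3B at 0x1c = ef1387
query mem[0x24]=0x2f, mem[0x21]=0x13, mem[0x22]=0x87, mem[0x1f]=0xef, mem[0x1d]=0x13

MEM[0x24,0x21,0x22,0x1f,0x1d] = 2f 13 87 ef 13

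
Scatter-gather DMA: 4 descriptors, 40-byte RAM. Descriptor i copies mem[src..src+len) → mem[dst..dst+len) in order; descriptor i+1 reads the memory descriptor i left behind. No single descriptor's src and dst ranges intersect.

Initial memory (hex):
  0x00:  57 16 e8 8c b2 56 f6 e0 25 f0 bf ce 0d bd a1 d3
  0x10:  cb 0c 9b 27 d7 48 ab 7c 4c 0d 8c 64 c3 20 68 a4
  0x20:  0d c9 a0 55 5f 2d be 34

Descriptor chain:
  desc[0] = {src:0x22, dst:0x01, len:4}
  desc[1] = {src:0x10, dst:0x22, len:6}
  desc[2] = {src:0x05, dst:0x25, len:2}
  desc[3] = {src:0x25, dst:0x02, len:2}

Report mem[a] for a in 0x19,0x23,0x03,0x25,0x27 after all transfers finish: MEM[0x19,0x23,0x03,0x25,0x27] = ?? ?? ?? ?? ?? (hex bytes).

#0 dst[0x01+4] := {0xa0,0x55,0x5f,0x2d}
#1 dst[0x22+6] := {0xcb,0x0c,0x9b,0x27,0xd7,0x48}
#2 dst[0x25+2] := {0x56,0xf6}
#3 dst[0x02+2] := {0x56,0xf6}
query mem[0x19]=0x0d, mem[0x23]=0x0c, mem[0x03]=0xf6, mem[0x25]=0x56, mem[0x27]=0x48

MEM[0x19,0x23,0x03,0x25,0x27] = 0d 0c f6 56 48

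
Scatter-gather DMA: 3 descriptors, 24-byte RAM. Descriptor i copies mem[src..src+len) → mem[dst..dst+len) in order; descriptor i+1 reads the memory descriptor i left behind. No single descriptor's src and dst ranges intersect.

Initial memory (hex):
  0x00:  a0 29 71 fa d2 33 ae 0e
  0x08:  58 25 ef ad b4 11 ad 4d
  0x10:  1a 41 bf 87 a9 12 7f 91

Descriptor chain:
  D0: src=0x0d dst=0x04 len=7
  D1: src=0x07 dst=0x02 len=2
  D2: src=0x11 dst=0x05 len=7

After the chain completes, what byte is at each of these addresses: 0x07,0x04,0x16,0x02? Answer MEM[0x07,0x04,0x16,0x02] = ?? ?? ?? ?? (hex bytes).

  after D0: wrote 7B at 0x04 = 11ad4d1a41bf87
  after D1: wrote 2B at 0x02 = 1a41
  after D2: wrote 7B at 0x05 = 41bf87a9127f91
query mem[0x07]=0x87, mem[0x04]=0x11, mem[0x16]=0x7f, mem[0x02]=0x1a

MEM[0x07,0x04,0x16,0x02] = 87 11 7f 1a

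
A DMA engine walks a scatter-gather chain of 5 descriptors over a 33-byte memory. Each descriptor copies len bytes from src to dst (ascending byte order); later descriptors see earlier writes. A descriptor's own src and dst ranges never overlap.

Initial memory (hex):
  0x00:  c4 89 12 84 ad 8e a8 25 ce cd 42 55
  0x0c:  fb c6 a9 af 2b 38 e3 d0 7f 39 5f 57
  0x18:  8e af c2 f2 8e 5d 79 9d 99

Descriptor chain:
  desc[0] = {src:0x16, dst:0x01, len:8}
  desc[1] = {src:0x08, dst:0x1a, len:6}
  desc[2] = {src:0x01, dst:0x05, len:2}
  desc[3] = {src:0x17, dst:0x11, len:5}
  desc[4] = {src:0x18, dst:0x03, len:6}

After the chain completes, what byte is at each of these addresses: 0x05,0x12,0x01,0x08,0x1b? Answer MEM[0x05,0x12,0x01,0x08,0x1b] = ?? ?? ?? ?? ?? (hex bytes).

D0: mem[0x01..0x08] <- [5f 57 8e af c2 f2 8e 5d]
D1: mem[0x1a..0x1f] <- [5d cd 42 55 fb c6]
D2: mem[0x05..0x06] <- [5f 57]
D3: mem[0x11..0x15] <- [57 8e af 5d cd]
D4: mem[0x03..0x08] <- [8e af 5d cd 42 55]
query mem[0x05]=0x5d, mem[0x12]=0x8e, mem[0x01]=0x5f, mem[0x08]=0x55, mem[0x1b]=0xcd

MEM[0x05,0x12,0x01,0x08,0x1b] = 5d 8e 5f 55 cd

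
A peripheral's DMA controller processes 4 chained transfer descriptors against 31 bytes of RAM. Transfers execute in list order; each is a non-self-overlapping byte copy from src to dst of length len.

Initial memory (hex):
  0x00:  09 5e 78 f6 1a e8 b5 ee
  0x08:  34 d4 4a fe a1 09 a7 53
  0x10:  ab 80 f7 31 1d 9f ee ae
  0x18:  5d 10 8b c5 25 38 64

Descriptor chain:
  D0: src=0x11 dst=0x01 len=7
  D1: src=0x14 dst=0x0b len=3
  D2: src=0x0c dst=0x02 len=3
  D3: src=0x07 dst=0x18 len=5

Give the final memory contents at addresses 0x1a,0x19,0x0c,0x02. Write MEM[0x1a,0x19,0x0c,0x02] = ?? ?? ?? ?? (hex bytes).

MEM[0x1a,0x19,0x0c,0x02] = d4 34 9f 9f

#0 dst[0x01+7] := {0x80,0xf7,0x31,0x1d,0x9f,0xee,0xae}
#1 dst[0x0b+3] := {0x1d,0x9f,0xee}
#2 dst[0x02+3] := {0x9f,0xee,0xa7}
#3 dst[0x18+5] := {0xae,0x34,0xd4,0x4a,0x1d}
query mem[0x1a]=0xd4, mem[0x19]=0x34, mem[0x0c]=0x9f, mem[0x02]=0x9f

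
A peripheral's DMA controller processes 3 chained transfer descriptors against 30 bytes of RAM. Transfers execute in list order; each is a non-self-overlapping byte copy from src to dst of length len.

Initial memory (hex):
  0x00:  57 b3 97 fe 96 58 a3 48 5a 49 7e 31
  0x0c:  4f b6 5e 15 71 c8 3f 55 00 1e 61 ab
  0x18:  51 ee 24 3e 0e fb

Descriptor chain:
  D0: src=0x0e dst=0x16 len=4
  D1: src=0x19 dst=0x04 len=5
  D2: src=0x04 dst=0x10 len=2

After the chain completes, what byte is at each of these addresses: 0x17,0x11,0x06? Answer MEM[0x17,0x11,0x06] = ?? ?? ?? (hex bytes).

MEM[0x17,0x11,0x06] = 15 24 3e

[0] 0x0e->0x16 len=4 : 5e 15 71 c8
[1] 0x19->0x04 len=5 : c8 24 3e 0e fb
[2] 0x04->0x10 len=2 : c8 24
query mem[0x17]=0x15, mem[0x11]=0x24, mem[0x06]=0x3e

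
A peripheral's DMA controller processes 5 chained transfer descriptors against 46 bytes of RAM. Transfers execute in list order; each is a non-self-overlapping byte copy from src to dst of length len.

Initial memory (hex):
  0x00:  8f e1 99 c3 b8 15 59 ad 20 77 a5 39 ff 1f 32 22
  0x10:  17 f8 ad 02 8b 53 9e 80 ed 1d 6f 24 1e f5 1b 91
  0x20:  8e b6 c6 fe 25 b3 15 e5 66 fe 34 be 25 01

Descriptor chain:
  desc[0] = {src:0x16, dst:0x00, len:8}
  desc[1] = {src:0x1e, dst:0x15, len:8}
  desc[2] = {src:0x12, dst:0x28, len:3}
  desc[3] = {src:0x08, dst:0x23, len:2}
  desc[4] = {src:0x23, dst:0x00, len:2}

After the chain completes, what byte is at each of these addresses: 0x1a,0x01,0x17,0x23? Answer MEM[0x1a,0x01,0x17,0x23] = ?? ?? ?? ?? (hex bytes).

D0: mem[0x00..0x07] <- [9e 80 ed 1d 6f 24 1e f5]
D1: mem[0x15..0x1c] <- [1b 91 8e b6 c6 fe 25 b3]
D2: mem[0x28..0x2a] <- [ad 02 8b]
D3: mem[0x23..0x24] <- [20 77]
D4: mem[0x00..0x01] <- [20 77]
query mem[0x1a]=0xfe, mem[0x01]=0x77, mem[0x17]=0x8e, mem[0x23]=0x20

MEM[0x1a,0x01,0x17,0x23] = fe 77 8e 20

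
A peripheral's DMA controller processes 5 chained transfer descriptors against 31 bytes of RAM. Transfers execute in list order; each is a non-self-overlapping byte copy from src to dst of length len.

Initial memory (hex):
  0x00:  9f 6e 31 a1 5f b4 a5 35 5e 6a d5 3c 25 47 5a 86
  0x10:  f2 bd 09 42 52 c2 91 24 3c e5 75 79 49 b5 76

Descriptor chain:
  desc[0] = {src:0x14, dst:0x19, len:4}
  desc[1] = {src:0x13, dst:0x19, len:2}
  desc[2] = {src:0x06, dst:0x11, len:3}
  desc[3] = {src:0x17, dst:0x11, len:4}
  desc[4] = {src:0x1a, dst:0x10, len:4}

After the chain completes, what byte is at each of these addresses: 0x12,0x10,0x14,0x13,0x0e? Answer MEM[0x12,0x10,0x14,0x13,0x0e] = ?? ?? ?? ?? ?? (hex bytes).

MEM[0x12,0x10,0x14,0x13,0x0e] = 24 52 52 b5 5a

  after D0: wrote 4B at 0x19 = 52c29124
  after D1: wrote 2B at 0x19 = 4252
  after D2: wrote 3B at 0x11 = a5355e
  after D3: wrote 4B at 0x11 = 243c4252
  after D4: wrote 4B at 0x10 = 529124b5
query mem[0x12]=0x24, mem[0x10]=0x52, mem[0x14]=0x52, mem[0x13]=0xb5, mem[0x0e]=0x5a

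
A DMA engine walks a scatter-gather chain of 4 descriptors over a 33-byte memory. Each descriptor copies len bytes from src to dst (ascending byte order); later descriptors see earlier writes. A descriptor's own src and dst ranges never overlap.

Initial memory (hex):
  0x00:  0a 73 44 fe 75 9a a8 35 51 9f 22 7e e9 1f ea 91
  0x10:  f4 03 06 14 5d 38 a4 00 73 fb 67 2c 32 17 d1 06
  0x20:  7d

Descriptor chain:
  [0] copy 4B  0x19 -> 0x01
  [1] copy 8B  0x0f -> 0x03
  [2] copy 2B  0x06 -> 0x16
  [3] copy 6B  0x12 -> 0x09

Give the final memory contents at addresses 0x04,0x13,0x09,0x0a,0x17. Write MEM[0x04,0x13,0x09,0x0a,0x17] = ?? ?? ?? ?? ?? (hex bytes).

MEM[0x04,0x13,0x09,0x0a,0x17] = f4 14 06 14 14

  after D0: wrote 4B at 0x01 = fb672c32
  after D1: wrote 8B at 0x03 = 91f40306145d38a4
  after D2: wrote 2B at 0x16 = 0614
  after D3: wrote 6B at 0x09 = 06145d380614
query mem[0x04]=0xf4, mem[0x13]=0x14, mem[0x09]=0x06, mem[0x0a]=0x14, mem[0x17]=0x14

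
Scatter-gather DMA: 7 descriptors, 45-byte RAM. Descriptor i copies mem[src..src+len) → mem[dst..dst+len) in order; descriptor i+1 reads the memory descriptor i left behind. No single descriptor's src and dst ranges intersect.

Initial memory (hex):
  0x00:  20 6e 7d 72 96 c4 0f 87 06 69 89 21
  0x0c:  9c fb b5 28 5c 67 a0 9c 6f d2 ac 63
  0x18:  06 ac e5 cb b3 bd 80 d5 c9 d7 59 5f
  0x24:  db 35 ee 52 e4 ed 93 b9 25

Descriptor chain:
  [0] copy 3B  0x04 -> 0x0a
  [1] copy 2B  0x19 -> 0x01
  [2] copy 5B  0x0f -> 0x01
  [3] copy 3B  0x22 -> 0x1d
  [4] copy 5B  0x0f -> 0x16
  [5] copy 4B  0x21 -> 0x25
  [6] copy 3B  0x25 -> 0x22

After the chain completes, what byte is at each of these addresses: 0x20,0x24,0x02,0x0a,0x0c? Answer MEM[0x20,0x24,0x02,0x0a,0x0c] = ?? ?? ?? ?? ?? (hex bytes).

  after D0: wrote 3B at 0x0a = 96c40f
  after D1: wrote 2B at 0x01 = ace5
  after D2: wrote 5B at 0x01 = 285c67a09c
  after D3: wrote 3B at 0x1d = 595fdb
  after D4: wrote 5B at 0x16 = 285c67a09c
  after D5: wrote 4B at 0x25 = d7595fdb
  after D6: wrote 3B at 0x22 = d7595f
query mem[0x20]=0xc9, mem[0x24]=0x5f, mem[0x02]=0x5c, mem[0x0a]=0x96, mem[0x0c]=0x0f

MEM[0x20,0x24,0x02,0x0a,0x0c] = c9 5f 5c 96 0f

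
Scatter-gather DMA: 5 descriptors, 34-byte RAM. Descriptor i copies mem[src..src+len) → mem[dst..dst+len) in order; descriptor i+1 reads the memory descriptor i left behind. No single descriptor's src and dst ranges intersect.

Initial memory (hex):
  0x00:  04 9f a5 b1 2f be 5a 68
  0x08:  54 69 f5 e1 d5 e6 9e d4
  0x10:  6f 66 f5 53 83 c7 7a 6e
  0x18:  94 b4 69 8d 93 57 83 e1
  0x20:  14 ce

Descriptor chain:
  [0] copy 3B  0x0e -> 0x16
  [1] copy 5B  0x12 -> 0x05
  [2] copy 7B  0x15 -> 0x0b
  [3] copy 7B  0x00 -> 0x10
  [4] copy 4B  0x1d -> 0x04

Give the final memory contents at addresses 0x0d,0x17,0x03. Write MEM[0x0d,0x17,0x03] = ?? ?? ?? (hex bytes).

MEM[0x0d,0x17,0x03] = d4 d4 b1

#0 dst[0x16+3] := {0x9e,0xd4,0x6f}
#1 dst[0x05+5] := {0xf5,0x53,0x83,0xc7,0x9e}
#2 dst[0x0b+7] := {0xc7,0x9e,0xd4,0x6f,0xb4,0x69,0x8d}
#3 dst[0x10+7] := {0x04,0x9f,0xa5,0xb1,0x2f,0xf5,0x53}
#4 dst[0x04+4] := {0x57,0x83,0xe1,0x14}
query mem[0x0d]=0xd4, mem[0x17]=0xd4, mem[0x03]=0xb1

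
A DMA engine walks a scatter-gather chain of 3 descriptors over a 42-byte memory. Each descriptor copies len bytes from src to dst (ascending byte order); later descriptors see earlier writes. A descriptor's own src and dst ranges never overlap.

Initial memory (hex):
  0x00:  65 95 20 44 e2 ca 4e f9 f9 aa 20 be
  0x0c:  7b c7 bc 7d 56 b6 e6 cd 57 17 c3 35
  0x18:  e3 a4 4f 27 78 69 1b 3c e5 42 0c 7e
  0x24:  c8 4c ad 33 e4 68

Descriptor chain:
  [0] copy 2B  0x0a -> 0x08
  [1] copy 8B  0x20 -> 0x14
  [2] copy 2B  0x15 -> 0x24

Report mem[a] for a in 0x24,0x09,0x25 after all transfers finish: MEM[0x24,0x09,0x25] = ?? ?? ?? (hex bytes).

MEM[0x24,0x09,0x25] = 42 be 0c

  after D0: wrote 2B at 0x08 = 20be
  after D1: wrote 8B at 0x14 = e5420c7ec84cad33
  after D2: wrote 2B at 0x24 = 420c
query mem[0x24]=0x42, mem[0x09]=0xbe, mem[0x25]=0x0c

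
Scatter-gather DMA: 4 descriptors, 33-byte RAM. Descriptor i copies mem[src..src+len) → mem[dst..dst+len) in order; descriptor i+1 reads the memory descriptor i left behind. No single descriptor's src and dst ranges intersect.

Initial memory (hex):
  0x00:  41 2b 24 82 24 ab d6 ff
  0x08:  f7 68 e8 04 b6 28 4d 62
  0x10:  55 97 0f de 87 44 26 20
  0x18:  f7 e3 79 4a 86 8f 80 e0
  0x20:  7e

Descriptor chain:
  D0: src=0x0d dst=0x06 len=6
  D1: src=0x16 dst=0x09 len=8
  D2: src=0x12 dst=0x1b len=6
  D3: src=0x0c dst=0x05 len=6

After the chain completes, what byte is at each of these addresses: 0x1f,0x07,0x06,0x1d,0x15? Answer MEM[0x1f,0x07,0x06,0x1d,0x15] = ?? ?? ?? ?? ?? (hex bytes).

MEM[0x1f,0x07,0x06,0x1d,0x15] = 26 4a 79 87 44

[0] 0x0d->0x06 len=6 : 28 4d 62 55 97 0f
[1] 0x16->0x09 len=8 : 26 20 f7 e3 79 4a 86 8f
[2] 0x12->0x1b len=6 : 0f de 87 44 26 20
[3] 0x0c->0x05 len=6 : e3 79 4a 86 8f 97
query mem[0x1f]=0x26, mem[0x07]=0x4a, mem[0x06]=0x79, mem[0x1d]=0x87, mem[0x15]=0x44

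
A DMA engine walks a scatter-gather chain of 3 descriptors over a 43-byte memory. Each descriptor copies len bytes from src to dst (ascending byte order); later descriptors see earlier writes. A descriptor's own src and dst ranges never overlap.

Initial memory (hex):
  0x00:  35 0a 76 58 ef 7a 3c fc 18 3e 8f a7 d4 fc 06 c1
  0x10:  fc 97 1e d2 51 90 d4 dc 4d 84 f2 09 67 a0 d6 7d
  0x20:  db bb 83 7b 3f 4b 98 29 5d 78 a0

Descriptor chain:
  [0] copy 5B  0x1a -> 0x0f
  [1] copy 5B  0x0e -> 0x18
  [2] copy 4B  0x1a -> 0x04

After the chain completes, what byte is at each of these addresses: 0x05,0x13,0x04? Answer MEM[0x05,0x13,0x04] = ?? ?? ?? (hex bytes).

  after D0: wrote 5B at 0x0f = f20967a0d6
  after D1: wrote 5B at 0x18 = 06f20967a0
  after D2: wrote 4B at 0x04 = 0967a0a0
query mem[0x05]=0x67, mem[0x13]=0xd6, mem[0x04]=0x09

MEM[0x05,0x13,0x04] = 67 d6 09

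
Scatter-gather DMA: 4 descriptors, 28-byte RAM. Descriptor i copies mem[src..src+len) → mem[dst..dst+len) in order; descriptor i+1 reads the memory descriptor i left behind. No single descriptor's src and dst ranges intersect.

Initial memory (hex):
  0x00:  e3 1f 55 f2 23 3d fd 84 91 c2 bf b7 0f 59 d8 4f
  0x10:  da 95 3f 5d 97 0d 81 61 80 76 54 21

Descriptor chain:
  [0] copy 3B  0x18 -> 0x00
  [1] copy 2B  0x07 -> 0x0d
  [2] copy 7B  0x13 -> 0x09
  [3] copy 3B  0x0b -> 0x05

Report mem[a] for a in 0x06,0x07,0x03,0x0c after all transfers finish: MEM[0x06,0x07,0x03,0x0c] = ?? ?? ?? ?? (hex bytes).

MEM[0x06,0x07,0x03,0x0c] = 81 61 f2 81

D0: mem[0x00..0x02] <- [80 76 54]
D1: mem[0x0d..0x0e] <- [84 91]
D2: mem[0x09..0x0f] <- [5d 97 0d 81 61 80 76]
D3: mem[0x05..0x07] <- [0d 81 61]
query mem[0x06]=0x81, mem[0x07]=0x61, mem[0x03]=0xf2, mem[0x0c]=0x81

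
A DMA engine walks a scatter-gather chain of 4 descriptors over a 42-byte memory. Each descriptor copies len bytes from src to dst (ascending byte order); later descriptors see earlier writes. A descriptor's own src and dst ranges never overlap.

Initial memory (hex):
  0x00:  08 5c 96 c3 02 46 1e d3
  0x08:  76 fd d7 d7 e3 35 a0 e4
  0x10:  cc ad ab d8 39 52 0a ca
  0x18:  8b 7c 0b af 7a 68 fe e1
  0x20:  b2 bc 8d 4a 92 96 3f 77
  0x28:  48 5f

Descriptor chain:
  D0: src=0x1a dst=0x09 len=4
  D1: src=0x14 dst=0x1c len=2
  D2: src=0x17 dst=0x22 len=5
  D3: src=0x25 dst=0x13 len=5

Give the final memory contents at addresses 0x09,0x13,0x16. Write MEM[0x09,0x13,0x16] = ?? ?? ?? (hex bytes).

[0] 0x1a->0x09 len=4 : 0b af 7a 68
[1] 0x14->0x1c len=2 : 39 52
[2] 0x17->0x22 len=5 : ca 8b 7c 0b af
[3] 0x25->0x13 len=5 : 0b af 77 48 5f
query mem[0x09]=0x0b, mem[0x13]=0x0b, mem[0x16]=0x48

MEM[0x09,0x13,0x16] = 0b 0b 48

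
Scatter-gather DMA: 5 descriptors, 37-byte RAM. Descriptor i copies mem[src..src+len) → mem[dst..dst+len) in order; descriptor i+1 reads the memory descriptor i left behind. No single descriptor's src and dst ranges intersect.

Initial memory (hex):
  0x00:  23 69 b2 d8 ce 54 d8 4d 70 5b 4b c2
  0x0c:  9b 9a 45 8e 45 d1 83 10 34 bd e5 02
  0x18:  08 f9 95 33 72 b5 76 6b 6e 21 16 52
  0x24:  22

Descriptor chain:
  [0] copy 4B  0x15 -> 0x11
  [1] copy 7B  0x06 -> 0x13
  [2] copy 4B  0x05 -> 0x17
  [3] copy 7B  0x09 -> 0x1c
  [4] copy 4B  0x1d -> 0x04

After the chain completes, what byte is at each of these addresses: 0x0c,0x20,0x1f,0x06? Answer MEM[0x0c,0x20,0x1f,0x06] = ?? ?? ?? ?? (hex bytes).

MEM[0x0c,0x20,0x1f,0x06] = 9b 9a 9b 9b

#0 dst[0x11+4] := {0xbd,0xe5,0x02,0x08}
#1 dst[0x13+7] := {0xd8,0x4d,0x70,0x5b,0x4b,0xc2,0x9b}
#2 dst[0x17+4] := {0x54,0xd8,0x4d,0x70}
#3 dst[0x1c+7] := {0x5b,0x4b,0xc2,0x9b,0x9a,0x45,0x8e}
#4 dst[0x04+4] := {0x4b,0xc2,0x9b,0x9a}
query mem[0x0c]=0x9b, mem[0x20]=0x9a, mem[0x1f]=0x9b, mem[0x06]=0x9b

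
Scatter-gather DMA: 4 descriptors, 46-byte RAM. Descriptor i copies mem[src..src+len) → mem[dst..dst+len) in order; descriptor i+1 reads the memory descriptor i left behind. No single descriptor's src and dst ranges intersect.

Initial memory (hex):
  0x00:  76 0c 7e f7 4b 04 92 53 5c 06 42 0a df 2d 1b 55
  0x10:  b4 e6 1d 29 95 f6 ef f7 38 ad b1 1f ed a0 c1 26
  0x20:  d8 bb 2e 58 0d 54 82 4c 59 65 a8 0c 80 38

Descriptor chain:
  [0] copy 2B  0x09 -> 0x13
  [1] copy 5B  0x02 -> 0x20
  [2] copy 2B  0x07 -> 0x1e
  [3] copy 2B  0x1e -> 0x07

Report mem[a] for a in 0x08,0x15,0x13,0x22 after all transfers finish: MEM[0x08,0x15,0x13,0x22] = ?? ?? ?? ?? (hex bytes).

MEM[0x08,0x15,0x13,0x22] = 5c f6 06 4b

[0] 0x09->0x13 len=2 : 06 42
[1] 0x02->0x20 len=5 : 7e f7 4b 04 92
[2] 0x07->0x1e len=2 : 53 5c
[3] 0x1e->0x07 len=2 : 53 5c
query mem[0x08]=0x5c, mem[0x15]=0xf6, mem[0x13]=0x06, mem[0x22]=0x4b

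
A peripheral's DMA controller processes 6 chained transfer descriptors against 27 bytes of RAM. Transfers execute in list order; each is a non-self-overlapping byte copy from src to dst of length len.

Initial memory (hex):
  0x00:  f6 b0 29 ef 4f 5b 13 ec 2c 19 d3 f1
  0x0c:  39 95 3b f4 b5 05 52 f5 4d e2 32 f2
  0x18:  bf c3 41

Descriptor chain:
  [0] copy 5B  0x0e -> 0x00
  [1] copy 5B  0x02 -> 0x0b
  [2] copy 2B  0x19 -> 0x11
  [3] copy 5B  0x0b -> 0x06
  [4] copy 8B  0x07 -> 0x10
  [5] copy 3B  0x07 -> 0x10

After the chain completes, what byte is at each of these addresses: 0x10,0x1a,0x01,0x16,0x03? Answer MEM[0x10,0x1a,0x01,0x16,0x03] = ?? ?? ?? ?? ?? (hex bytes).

MEM[0x10,0x1a,0x01,0x16,0x03] = 05 41 f4 52 05

  after D0: wrote 5B at 0x00 = 3bf4b50552
  after D1: wrote 5B at 0x0b = b505525b13
  after D2: wrote 2B at 0x11 = c341
  after D3: wrote 5B at 0x06 = b505525b13
  after D4: wrote 8B at 0x10 = 05525b13b505525b
  after D5: wrote 3B at 0x10 = 05525b
query mem[0x10]=0x05, mem[0x1a]=0x41, mem[0x01]=0xf4, mem[0x16]=0x52, mem[0x03]=0x05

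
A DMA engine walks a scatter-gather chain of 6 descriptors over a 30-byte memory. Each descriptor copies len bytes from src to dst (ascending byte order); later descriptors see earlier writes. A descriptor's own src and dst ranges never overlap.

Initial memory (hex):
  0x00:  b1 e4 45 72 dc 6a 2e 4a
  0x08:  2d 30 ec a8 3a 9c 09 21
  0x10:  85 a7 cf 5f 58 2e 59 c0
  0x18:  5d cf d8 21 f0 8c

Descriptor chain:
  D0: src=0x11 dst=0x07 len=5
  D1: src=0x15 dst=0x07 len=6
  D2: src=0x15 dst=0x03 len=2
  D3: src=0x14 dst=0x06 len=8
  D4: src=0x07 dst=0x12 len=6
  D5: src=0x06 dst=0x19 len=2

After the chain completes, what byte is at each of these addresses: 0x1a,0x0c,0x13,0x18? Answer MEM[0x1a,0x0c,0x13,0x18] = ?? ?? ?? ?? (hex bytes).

[0] 0x11->0x07 len=5 : a7 cf 5f 58 2e
[1] 0x15->0x07 len=6 : 2e 59 c0 5d cf d8
[2] 0x15->0x03 len=2 : 2e 59
[3] 0x14->0x06 len=8 : 58 2e 59 c0 5d cf d8 21
[4] 0x07->0x12 len=6 : 2e 59 c0 5d cf d8
[5] 0x06->0x19 len=2 : 58 2e
query mem[0x1a]=0x2e, mem[0x0c]=0xd8, mem[0x13]=0x59, mem[0x18]=0x5d

MEM[0x1a,0x0c,0x13,0x18] = 2e d8 59 5d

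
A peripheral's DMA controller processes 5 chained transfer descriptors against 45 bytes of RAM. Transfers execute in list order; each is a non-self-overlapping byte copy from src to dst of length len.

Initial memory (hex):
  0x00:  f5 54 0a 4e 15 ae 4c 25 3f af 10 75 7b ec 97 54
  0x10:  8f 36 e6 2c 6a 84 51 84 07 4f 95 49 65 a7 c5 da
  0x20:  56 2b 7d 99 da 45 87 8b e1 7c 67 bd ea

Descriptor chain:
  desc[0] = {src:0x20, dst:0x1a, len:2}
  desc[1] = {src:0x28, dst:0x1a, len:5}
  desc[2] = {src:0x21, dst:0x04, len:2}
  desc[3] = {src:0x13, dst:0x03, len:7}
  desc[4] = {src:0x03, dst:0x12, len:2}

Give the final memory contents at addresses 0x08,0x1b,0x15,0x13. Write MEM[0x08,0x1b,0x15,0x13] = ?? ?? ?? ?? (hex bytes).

  after D0: wrote 2B at 0x1a = 562b
  after D1: wrote 5B at 0x1a = e17c67bdea
  after D2: wrote 2B at 0x04 = 2b7d
  after D3: wrote 7B at 0x03 = 2c6a845184074f
  after D4: wrote 2B at 0x12 = 2c6a
query mem[0x08]=0x07, mem[0x1b]=0x7c, mem[0x15]=0x84, mem[0x13]=0x6a

MEM[0x08,0x1b,0x15,0x13] = 07 7c 84 6a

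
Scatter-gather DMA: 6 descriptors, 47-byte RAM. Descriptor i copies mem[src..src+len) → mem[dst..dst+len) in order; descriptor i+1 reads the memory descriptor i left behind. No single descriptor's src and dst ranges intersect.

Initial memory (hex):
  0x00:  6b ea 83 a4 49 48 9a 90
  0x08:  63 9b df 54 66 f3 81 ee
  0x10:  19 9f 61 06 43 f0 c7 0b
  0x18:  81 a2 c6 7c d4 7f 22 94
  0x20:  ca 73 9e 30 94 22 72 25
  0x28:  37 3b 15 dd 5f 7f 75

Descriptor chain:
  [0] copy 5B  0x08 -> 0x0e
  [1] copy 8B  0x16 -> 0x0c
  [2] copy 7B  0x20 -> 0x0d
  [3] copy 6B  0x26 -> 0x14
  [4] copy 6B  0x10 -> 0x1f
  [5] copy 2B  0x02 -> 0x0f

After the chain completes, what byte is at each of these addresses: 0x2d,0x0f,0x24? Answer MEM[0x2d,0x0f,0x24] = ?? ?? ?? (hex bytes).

MEM[0x2d,0x0f,0x24] = 7f 83 25

  after D0: wrote 5B at 0x0e = 639bdf5466
  after D1: wrote 8B at 0x0c = c70b81a2c67cd47f
  after D2: wrote 7B at 0x0d = ca739e30942272
  after D3: wrote 6B at 0x14 = 7225373b15dd
  after D4: wrote 6B at 0x1f = 309422727225
  after D5: wrote 2B at 0x0f = 83a4
query mem[0x2d]=0x7f, mem[0x0f]=0x83, mem[0x24]=0x25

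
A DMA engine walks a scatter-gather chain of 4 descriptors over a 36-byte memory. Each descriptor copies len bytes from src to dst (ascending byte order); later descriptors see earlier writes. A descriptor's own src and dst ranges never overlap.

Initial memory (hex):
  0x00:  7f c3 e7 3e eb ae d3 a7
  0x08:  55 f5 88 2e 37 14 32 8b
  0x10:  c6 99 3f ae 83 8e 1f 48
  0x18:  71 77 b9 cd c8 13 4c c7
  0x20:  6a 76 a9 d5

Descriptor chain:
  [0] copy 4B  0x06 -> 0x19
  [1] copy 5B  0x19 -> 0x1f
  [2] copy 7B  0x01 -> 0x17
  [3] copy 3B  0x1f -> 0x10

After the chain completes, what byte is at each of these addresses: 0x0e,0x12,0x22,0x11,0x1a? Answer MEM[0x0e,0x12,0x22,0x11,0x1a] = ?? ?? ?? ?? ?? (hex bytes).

MEM[0x0e,0x12,0x22,0x11,0x1a] = 32 55 f5 a7 eb

  after D0: wrote 4B at 0x19 = d3a755f5
  after D1: wrote 5B at 0x1f = d3a755f513
  after D2: wrote 7B at 0x17 = c3e73eebaed3a7
  after D3: wrote 3B at 0x10 = d3a755
query mem[0x0e]=0x32, mem[0x12]=0x55, mem[0x22]=0xf5, mem[0x11]=0xa7, mem[0x1a]=0xeb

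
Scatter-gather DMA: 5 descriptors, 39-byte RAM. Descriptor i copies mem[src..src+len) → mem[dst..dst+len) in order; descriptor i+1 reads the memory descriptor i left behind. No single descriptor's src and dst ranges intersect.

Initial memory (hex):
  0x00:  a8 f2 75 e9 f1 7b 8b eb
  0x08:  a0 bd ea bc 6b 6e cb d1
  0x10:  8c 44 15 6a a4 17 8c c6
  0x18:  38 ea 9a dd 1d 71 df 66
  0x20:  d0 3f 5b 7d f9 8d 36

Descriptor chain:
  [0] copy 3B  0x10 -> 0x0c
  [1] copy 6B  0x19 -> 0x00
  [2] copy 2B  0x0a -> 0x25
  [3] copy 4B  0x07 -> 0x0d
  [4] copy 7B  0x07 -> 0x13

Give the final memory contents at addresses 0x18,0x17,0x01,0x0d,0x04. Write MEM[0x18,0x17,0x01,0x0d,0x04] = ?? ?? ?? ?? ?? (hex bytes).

MEM[0x18,0x17,0x01,0x0d,0x04] = 8c bc 9a eb 71

  after D0: wrote 3B at 0x0c = 8c4415
  after D1: wrote 6B at 0x00 = ea9add1d71df
  after D2: wrote 2B at 0x25 = eabc
  after D3: wrote 4B at 0x0d = eba0bdea
  after D4: wrote 7B at 0x13 = eba0bdeabc8ceb
query mem[0x18]=0x8c, mem[0x17]=0xbc, mem[0x01]=0x9a, mem[0x0d]=0xeb, mem[0x04]=0x71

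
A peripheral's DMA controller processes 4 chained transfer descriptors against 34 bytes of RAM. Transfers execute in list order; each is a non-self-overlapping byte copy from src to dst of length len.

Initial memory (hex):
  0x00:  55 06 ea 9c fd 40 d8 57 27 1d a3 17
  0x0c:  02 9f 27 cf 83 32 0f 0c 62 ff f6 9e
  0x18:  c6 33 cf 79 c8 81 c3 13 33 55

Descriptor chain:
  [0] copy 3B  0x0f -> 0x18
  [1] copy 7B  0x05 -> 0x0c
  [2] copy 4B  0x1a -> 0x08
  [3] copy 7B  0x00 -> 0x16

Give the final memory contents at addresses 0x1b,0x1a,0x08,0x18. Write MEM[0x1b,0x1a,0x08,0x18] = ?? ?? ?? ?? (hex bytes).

#0 dst[0x18+3] := {0xcf,0x83,0x32}
#1 dst[0x0c+7] := {0x40,0xd8,0x57,0x27,0x1d,0xa3,0x17}
#2 dst[0x08+4] := {0x32,0x79,0xc8,0x81}
#3 dst[0x16+7] := {0x55,0x06,0xea,0x9c,0xfd,0x40,0xd8}
query mem[0x1b]=0x40, mem[0x1a]=0xfd, mem[0x08]=0x32, mem[0x18]=0xea

MEM[0x1b,0x1a,0x08,0x18] = 40 fd 32 ea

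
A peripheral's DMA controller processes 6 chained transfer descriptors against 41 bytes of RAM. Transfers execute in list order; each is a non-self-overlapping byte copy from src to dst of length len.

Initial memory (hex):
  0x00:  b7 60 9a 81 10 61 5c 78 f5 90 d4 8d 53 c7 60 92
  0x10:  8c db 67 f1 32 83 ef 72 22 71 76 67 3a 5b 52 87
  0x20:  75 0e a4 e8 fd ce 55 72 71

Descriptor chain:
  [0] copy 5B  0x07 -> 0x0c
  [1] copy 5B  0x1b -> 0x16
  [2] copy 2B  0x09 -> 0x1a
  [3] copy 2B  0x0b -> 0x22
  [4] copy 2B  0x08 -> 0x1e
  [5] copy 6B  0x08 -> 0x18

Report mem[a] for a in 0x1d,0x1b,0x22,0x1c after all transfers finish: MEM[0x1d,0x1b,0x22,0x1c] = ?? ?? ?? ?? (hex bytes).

#0 dst[0x0c+5] := {0x78,0xf5,0x90,0xd4,0x8d}
#1 dst[0x16+5] := {0x67,0x3a,0x5b,0x52,0x87}
#2 dst[0x1a+2] := {0x90,0xd4}
#3 dst[0x22+2] := {0x8d,0x78}
#4 dst[0x1e+2] := {0xf5,0x90}
#5 dst[0x18+6] := {0xf5,0x90,0xd4,0x8d,0x78,0xf5}
query mem[0x1d]=0xf5, mem[0x1b]=0x8d, mem[0x22]=0x8d, mem[0x1c]=0x78

MEM[0x1d,0x1b,0x22,0x1c] = f5 8d 8d 78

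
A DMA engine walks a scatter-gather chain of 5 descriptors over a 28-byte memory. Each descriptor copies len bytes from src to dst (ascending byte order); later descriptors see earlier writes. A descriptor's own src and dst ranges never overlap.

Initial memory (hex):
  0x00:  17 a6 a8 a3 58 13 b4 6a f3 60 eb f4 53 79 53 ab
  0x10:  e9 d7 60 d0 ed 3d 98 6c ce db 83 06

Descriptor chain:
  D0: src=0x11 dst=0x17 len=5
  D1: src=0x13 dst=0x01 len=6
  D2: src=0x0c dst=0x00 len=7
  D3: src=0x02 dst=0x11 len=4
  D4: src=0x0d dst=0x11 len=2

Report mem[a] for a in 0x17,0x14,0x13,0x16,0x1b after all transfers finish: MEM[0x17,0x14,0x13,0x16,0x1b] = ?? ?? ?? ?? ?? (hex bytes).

D0: mem[0x17..0x1b] <- [d7 60 d0 ed 3d]
D1: mem[0x01..0x06] <- [d0 ed 3d 98 d7 60]
D2: mem[0x00..0x06] <- [53 79 53 ab e9 d7 60]
D3: mem[0x11..0x14] <- [53 ab e9 d7]
D4: mem[0x11..0x12] <- [79 53]
query mem[0x17]=0xd7, mem[0x14]=0xd7, mem[0x13]=0xe9, mem[0x16]=0x98, mem[0x1b]=0x3d

MEM[0x17,0x14,0x13,0x16,0x1b] = d7 d7 e9 98 3d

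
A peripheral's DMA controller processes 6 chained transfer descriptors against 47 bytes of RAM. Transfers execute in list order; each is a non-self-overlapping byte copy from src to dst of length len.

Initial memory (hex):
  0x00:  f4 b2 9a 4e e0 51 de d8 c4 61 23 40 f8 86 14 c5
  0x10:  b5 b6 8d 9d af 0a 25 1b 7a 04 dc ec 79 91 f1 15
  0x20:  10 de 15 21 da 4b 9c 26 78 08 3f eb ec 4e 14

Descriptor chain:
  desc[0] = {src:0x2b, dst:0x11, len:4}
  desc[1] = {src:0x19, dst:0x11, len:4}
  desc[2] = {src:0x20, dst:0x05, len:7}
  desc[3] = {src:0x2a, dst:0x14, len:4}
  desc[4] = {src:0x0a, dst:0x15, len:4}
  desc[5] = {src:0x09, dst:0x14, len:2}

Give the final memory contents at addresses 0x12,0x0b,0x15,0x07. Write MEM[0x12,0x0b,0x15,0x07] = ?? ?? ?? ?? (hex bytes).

MEM[0x12,0x0b,0x15,0x07] = dc 9c 4b 15

[0] 0x2b->0x11 len=4 : eb ec 4e 14
[1] 0x19->0x11 len=4 : 04 dc ec 79
[2] 0x20->0x05 len=7 : 10 de 15 21 da 4b 9c
[3] 0x2a->0x14 len=4 : 3f eb ec 4e
[4] 0x0a->0x15 len=4 : 4b 9c f8 86
[5] 0x09->0x14 len=2 : da 4b
query mem[0x12]=0xdc, mem[0x0b]=0x9c, mem[0x15]=0x4b, mem[0x07]=0x15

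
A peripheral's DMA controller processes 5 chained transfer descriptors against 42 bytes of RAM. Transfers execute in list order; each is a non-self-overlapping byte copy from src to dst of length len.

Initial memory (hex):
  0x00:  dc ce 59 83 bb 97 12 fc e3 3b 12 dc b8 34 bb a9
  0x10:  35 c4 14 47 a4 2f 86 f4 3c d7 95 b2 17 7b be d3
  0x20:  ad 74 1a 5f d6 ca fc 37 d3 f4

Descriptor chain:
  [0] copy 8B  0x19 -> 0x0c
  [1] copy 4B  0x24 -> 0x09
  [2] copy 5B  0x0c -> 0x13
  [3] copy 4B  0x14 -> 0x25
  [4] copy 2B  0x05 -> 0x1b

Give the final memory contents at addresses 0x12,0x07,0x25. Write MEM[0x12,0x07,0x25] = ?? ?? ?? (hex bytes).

MEM[0x12,0x07,0x25] = d3 fc 95

[0] 0x19->0x0c len=8 : d7 95 b2 17 7b be d3 ad
[1] 0x24->0x09 len=4 : d6 ca fc 37
[2] 0x0c->0x13 len=5 : 37 95 b2 17 7b
[3] 0x14->0x25 len=4 : 95 b2 17 7b
[4] 0x05->0x1b len=2 : 97 12
query mem[0x12]=0xd3, mem[0x07]=0xfc, mem[0x25]=0x95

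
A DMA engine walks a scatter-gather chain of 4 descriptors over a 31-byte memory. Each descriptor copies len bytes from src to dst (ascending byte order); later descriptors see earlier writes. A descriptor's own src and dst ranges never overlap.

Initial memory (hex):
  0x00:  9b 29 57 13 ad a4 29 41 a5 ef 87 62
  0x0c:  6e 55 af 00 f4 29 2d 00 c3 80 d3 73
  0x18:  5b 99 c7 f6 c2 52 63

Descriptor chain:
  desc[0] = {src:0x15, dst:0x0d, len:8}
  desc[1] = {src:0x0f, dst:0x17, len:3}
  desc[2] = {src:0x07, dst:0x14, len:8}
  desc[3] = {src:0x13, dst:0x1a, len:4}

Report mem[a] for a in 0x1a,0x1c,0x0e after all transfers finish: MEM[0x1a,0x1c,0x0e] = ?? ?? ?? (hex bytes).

[0] 0x15->0x0d len=8 : 80 d3 73 5b 99 c7 f6 c2
[1] 0x0f->0x17 len=3 : 73 5b 99
[2] 0x07->0x14 len=8 : 41 a5 ef 87 62 6e 80 d3
[3] 0x13->0x1a len=4 : f6 41 a5 ef
query mem[0x1a]=0xf6, mem[0x1c]=0xa5, mem[0x0e]=0xd3

MEM[0x1a,0x1c,0x0e] = f6 a5 d3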